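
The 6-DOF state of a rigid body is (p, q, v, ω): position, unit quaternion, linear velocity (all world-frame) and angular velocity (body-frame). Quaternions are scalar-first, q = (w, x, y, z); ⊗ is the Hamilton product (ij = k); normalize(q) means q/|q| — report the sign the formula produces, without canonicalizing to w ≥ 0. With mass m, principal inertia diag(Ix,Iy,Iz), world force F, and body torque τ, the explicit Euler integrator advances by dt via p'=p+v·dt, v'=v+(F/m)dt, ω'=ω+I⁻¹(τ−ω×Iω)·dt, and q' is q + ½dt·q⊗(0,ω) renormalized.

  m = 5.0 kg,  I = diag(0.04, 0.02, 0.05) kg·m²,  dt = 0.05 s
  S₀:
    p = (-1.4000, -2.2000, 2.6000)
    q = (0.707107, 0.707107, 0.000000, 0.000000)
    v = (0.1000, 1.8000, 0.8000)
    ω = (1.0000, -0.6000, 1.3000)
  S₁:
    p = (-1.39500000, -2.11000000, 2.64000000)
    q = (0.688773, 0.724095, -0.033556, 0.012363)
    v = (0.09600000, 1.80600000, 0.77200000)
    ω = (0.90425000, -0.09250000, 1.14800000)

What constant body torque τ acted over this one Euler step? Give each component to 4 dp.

ω₁ − ω₀ = (-0.09575000, 0.50750000, -0.15200000)
precession coupling = (-0.0234, -0.0130, 0.0120)
τ = I·(Δω/dt) + ω₀×(Iω₀) = (-0.1000, 0.1900, -0.1400)

τ = (-0.1000, 0.1900, -0.1400)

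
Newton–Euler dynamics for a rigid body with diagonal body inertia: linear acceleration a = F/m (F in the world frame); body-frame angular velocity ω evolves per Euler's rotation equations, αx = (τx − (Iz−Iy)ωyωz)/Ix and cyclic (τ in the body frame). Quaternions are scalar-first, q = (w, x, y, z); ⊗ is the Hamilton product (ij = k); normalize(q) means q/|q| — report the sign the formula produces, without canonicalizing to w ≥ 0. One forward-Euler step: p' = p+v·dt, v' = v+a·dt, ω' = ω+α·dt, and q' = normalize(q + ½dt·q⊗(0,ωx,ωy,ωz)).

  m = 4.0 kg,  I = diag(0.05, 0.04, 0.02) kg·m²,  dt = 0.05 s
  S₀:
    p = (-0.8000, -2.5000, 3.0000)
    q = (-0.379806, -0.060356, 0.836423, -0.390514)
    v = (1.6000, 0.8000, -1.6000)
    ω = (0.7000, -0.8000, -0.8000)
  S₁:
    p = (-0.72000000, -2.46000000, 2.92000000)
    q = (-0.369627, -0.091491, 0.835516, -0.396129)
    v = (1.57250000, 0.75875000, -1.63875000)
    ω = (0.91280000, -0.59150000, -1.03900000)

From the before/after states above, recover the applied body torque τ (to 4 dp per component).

rate change Δω = (0.21280000, 0.20850000, -0.23900000)
I·α + gyro = (0.2000, 0.1500, -0.0900)

τ = (0.2000, 0.1500, -0.0900)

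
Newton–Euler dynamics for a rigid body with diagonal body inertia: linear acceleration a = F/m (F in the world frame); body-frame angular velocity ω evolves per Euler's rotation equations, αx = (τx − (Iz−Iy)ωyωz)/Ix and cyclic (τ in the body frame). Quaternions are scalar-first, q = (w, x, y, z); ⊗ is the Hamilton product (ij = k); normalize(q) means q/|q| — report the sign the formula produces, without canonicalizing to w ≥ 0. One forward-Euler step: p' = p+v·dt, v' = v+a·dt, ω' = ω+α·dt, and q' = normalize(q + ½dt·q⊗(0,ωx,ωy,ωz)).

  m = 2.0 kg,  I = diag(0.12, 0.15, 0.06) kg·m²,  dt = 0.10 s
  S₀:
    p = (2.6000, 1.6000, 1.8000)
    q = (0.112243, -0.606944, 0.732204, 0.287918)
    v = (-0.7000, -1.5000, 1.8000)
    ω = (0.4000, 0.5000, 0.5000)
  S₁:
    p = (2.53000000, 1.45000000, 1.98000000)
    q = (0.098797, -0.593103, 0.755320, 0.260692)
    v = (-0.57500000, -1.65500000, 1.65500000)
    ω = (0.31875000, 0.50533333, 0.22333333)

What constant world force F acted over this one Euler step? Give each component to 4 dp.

F = (2.5000, -3.1000, -2.9000)

Δv = v₁−v₀ = (0.12500000, -0.15500000, -0.14500000)
applied force F = (2.5000, -3.1000, -2.9000)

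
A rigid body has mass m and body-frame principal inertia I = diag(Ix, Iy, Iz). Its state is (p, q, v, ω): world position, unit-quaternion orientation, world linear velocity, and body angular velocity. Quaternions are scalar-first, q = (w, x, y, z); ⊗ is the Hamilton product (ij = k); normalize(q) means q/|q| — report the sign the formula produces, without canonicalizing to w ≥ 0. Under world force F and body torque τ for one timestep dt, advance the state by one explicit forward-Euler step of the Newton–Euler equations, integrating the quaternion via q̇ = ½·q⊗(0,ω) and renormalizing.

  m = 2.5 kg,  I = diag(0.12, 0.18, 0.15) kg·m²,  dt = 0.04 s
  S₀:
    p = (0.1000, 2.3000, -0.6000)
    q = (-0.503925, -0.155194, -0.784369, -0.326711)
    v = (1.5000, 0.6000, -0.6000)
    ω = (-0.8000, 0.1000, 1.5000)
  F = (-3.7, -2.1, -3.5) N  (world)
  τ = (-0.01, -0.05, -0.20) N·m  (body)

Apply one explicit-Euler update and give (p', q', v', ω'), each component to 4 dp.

p' = (0.1600, 2.3240, -0.6240)
q' = (-0.4948, -0.1699, -0.7750, -0.3545)
v' = (1.4408, 0.5664, -0.6560)
ω' = (-0.8018, 0.0809, 1.4479)

a = F/m = (-1.4800, -0.8400, -1.4000)
p' = p + v·dt = (0.1600, 2.3240, -0.6240)
v + (F/m)dt = (1.4408, 0.5664, -0.6560)
ω×(Iω) gyroscopic = (-0.0045, 0.0360, -0.0048)
α = I⁻¹(τ − ω×Iω) = (-0.0458, -0.4778, -1.3013)
new body rate ω' = (-0.8018, 0.0809, 1.4479)
2q̇ = q⊗(0,ω) = (0.4443482, -0.7407424, 0.4437673, -1.3989021)
q' = normalize(q + ½dt·q⊗(0,ω)) = (-0.4948, -0.1699, -0.7750, -0.3545)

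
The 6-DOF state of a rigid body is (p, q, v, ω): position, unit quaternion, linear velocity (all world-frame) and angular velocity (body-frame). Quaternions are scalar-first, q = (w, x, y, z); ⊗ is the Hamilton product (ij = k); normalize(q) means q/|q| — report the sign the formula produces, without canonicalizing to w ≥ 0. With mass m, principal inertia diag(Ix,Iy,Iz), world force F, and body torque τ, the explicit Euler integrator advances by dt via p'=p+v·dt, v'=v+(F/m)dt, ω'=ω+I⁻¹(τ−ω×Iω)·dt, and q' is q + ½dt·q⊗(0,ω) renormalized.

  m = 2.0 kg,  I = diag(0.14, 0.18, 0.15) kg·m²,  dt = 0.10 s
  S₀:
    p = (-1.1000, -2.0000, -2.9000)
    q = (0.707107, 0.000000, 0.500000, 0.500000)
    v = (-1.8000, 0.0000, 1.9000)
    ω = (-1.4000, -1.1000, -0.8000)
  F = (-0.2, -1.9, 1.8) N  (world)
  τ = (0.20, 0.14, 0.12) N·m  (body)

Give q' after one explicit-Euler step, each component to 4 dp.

q' = (0.7510, -0.0418, 0.4241, 0.5043)

Hamilton product q⊗(0,ω) = (0.9500000, -0.8399498, -1.4778177, 0.1343144)
q + ½dt·q⊗(0,ω), renormalized = (0.7510, -0.0418, 0.4241, 0.5043)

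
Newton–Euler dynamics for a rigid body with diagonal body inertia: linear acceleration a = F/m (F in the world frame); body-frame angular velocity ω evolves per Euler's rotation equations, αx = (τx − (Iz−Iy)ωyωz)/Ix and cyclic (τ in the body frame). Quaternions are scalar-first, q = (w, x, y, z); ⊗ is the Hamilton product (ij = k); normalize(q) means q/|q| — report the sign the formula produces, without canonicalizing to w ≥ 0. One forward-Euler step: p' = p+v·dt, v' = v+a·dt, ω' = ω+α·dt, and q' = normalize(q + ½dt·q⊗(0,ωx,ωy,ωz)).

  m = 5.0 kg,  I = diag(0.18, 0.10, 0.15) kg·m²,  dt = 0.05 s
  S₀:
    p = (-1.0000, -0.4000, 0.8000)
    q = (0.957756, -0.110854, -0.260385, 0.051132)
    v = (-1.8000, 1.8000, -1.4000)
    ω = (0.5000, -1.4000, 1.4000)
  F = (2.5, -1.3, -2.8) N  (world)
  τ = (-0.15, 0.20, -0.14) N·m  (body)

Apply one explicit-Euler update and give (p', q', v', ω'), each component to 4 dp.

p' = (-1.0900, -0.3100, 0.7300)
q' = (0.9470, -0.1061, -0.2890, 0.0917)
v' = (-1.7750, 1.7870, -1.4280)
ω' = (0.4856, -1.3105, 1.3347)

gyro term ω×Iω = (-0.0980, 0.0210, 0.0560)
α = I⁻¹(τ − ω×Iω) = (-0.2889, 1.7900, -1.3067)
new body rate ω' = (0.4856, -1.3105, 1.3347)
q⊗(0,ω) = (-0.3806968, 0.1859238, -1.1600968, 1.6262465)
q' = normalize(q + ½dt·q⊗(0,ω)) = (0.9470, -0.1061, -0.2890, 0.0917)
linear accel F/m = (0.5000, -0.2600, -0.5600)
p' = p + v·dt = (-1.0900, -0.3100, 0.7300)
v + (F/m)dt = (-1.7750, 1.7870, -1.4280)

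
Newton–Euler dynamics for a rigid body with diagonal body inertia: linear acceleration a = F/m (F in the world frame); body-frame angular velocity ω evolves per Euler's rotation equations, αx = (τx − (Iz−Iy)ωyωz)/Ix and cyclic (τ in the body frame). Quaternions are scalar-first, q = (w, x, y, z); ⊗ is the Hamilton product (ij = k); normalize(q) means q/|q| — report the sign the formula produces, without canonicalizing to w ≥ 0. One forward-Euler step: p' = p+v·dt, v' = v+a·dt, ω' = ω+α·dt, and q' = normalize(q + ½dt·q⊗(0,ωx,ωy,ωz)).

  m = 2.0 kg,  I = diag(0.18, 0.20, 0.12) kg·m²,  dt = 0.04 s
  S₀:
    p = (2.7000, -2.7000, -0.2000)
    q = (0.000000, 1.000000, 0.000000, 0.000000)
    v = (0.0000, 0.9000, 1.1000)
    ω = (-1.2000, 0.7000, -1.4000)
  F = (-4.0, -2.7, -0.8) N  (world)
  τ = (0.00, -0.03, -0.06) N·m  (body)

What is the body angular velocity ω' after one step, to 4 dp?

gyro term ω×Iω = (0.0784, 0.1008, -0.0168)
α = I⁻¹(τ − ω×Iω) = (-0.4356, -0.6540, -0.3600)
new body rate ω' = (-1.2174, 0.6738, -1.4144)

ω' = (-1.2174, 0.6738, -1.4144)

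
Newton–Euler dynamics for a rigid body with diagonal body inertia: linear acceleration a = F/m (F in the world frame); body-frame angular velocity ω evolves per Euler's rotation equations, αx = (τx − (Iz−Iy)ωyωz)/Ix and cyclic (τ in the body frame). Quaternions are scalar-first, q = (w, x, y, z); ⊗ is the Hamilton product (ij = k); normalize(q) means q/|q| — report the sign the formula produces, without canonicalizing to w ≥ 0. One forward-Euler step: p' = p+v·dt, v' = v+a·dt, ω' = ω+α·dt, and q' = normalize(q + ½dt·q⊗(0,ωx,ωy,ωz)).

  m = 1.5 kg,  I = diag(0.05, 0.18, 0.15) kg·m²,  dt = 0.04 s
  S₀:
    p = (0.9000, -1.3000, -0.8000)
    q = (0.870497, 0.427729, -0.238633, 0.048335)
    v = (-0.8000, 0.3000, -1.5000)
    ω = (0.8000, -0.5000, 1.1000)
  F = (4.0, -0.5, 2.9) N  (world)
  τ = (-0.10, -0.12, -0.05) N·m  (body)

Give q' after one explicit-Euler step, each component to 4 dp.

Hamilton product q⊗(0,ω) = (-0.5146682, 0.4580688, -0.8670824, 0.9345886)
q + ½dt·q⊗(0,ω), renormalized = (0.8598, 0.4367, -0.2559, 0.0670)

q' = (0.8598, 0.4367, -0.2559, 0.0670)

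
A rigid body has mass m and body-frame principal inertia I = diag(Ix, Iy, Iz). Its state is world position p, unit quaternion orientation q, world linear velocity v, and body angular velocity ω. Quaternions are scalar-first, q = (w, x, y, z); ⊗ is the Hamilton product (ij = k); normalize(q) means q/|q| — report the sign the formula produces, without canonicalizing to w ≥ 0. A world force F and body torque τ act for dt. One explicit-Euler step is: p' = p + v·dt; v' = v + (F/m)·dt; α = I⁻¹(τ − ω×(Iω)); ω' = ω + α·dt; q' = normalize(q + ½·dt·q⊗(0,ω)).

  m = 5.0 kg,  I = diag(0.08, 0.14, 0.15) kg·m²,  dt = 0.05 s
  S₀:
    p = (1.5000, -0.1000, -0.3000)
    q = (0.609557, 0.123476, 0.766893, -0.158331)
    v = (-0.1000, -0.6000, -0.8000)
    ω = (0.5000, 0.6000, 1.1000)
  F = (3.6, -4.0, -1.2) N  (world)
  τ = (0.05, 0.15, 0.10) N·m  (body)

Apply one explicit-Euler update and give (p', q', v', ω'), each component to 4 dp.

p' = (1.4950, -0.1300, -0.3400)
q' = (0.6005, 0.1545, 0.7702, -0.1492)
v' = (-0.0640, -0.6400, -0.8120)
ω' = (0.5271, 0.6673, 1.1273)

gyro term ω×Iω = (0.0066, -0.0385, 0.0180)
α = I⁻¹(τ − ω×Iω) = (0.5425, 1.3464, 0.5467)
ω + α·dt = (0.5271, 0.6673, 1.1273)
2q̇ = q⊗(0,ω) = (-0.3477097, 1.2433594, 0.1507451, 0.3611518)
q' = normalize(q + ½dt·q⊗(0,ω)) = (0.6005, 0.1545, 0.7702, -0.1492)
a = (0.7200, -0.8000, -0.2400)
p + v·dt = (1.4950, -0.1300, -0.3400)
v + (F/m)dt = (-0.0640, -0.6400, -0.8120)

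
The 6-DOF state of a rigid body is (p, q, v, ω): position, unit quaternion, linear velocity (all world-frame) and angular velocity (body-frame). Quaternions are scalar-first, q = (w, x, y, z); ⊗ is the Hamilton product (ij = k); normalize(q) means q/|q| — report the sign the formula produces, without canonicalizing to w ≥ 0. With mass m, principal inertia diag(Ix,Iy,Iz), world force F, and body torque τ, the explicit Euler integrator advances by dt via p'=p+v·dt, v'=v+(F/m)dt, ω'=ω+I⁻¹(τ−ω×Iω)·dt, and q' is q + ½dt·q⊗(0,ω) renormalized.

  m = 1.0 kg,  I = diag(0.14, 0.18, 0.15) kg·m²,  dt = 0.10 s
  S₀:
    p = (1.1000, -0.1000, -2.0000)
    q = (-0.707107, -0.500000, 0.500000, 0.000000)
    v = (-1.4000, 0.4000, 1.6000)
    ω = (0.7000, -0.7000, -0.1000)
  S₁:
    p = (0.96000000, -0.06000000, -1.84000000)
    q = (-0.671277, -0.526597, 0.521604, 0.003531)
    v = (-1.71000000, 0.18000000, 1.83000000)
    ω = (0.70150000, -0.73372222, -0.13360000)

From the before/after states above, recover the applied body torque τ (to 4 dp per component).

τ = (0.0000, -0.0600, -0.0700)

rate change Δω = (0.00150000, -0.03372222, -0.03360000)
precession coupling = (-0.0021, 0.0007, -0.0196)
I·α + gyro = (0.0000, -0.0600, -0.0700)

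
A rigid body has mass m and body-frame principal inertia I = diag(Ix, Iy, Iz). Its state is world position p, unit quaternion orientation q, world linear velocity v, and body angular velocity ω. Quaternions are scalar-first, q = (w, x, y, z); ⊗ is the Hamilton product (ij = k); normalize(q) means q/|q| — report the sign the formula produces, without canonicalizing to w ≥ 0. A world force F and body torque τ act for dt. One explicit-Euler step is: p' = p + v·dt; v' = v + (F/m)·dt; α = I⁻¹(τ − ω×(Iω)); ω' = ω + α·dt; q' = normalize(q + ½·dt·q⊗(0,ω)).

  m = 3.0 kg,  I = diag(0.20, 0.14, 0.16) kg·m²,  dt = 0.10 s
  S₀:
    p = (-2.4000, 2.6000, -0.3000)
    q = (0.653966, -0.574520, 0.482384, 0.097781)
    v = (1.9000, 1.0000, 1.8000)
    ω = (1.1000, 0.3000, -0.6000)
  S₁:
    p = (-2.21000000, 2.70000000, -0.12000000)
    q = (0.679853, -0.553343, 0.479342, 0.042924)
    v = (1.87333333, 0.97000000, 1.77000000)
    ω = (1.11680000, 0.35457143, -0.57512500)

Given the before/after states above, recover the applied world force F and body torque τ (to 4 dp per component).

F = (-0.8000, -0.9000, -0.9000)
τ = (0.0300, 0.0500, 0.0200)

ω₁ − ω₀ = (0.01680000, 0.05457143, 0.02487500)
applied torque τ = (0.0300, 0.0500, 0.0200)
v₁ − v₀ = (-0.02666667, -0.03000000, -0.03000000)
m·(v₁−v₀)/dt = (-0.8000, -0.9000, -0.9000)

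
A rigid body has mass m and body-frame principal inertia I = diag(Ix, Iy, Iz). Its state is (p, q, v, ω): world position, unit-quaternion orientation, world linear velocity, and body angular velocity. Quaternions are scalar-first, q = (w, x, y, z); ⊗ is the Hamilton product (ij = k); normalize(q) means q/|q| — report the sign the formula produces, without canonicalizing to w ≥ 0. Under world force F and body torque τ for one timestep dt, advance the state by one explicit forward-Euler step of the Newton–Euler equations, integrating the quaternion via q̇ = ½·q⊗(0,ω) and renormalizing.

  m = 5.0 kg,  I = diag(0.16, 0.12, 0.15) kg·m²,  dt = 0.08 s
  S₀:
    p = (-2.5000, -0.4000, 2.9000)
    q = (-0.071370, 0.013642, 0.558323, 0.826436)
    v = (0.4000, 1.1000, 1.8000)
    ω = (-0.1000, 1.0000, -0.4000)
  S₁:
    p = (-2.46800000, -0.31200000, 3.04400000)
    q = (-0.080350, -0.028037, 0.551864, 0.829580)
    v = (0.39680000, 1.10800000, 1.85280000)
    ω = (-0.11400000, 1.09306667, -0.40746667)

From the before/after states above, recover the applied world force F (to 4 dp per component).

F = (-0.2000, 0.5000, 3.3000)

velocity change Δv = (-0.00320000, 0.00800000, 0.05280000)
F = m·Δv/dt = (-0.2000, 0.5000, 3.3000)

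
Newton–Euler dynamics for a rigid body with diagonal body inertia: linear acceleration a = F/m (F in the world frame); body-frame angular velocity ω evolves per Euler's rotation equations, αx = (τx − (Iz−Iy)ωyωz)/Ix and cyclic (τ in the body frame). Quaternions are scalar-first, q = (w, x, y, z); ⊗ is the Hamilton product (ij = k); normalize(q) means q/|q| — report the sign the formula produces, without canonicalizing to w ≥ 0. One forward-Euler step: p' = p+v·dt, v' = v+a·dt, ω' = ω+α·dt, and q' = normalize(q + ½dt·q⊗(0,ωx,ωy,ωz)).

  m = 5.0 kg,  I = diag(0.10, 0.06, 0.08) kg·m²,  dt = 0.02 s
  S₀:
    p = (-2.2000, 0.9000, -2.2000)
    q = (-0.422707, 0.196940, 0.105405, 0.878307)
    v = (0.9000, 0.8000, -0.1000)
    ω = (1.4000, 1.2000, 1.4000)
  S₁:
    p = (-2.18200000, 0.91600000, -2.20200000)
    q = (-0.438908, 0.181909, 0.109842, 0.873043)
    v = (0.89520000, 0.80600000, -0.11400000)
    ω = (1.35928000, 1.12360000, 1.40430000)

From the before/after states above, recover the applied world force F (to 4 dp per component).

F = (-1.2000, 1.5000, -3.5000)

Δv = v₁−v₀ = (-0.00480000, 0.00600000, -0.01400000)
m·(v₁−v₀)/dt = (-1.2000, 1.5000, -3.5000)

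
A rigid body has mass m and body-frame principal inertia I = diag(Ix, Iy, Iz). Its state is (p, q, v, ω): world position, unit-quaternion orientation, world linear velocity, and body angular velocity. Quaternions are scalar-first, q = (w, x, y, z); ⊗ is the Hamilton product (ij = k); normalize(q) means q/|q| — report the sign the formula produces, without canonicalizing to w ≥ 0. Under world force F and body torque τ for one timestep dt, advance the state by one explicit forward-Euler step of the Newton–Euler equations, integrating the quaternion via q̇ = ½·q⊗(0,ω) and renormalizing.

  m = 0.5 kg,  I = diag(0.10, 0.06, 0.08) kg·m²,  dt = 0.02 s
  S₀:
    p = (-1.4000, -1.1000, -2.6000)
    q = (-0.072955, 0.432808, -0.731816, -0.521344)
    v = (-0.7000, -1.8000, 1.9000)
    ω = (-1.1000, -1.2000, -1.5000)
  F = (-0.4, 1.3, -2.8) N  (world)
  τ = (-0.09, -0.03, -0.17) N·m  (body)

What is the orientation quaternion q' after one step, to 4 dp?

q⊗(0,ω) = (-1.1841064, 0.5523617, 1.3102364, -1.2149347)
updated quaternion q' = (-0.0848, 0.4382, -0.7185, -0.5334)

q' = (-0.0848, 0.4382, -0.7185, -0.5334)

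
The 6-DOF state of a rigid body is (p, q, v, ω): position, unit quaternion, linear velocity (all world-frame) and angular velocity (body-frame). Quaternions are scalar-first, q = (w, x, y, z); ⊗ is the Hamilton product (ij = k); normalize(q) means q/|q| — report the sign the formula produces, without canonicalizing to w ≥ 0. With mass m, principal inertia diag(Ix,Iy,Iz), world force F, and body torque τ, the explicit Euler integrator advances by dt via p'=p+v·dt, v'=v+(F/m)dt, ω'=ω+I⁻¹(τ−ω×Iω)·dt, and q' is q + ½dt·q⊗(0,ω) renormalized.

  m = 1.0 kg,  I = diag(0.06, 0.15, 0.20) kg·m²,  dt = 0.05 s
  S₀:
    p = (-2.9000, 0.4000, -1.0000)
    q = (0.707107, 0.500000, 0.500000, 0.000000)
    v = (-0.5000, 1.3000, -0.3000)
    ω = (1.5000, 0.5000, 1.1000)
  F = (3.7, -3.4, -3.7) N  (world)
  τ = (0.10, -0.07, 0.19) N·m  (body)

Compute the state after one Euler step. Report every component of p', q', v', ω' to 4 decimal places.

p' = (-2.9250, 0.4650, -1.0150)
q' = (0.6813, 0.5396, 0.4945, 0.0069)
v' = (-0.3150, 1.1300, -0.4850)
ω' = (1.5604, 0.5537, 1.1306)

p + v·dt = (-2.9250, 0.4650, -1.0150)
new velocity v' = (-0.3150, 1.1300, -0.4850)
ω×(Iω) gyroscopic = (0.0275, -0.2310, 0.0675)
angular accel α = (1.2083, 1.0733, 0.6125)
new body rate ω' = (1.5604, 0.5537, 1.1306)
2q̇ = q⊗(0,ω) = (-1.0000000, 1.6106605, -0.1964465, 0.2778177)
updated quaternion q' = (0.6813, 0.5396, 0.4945, 0.0069)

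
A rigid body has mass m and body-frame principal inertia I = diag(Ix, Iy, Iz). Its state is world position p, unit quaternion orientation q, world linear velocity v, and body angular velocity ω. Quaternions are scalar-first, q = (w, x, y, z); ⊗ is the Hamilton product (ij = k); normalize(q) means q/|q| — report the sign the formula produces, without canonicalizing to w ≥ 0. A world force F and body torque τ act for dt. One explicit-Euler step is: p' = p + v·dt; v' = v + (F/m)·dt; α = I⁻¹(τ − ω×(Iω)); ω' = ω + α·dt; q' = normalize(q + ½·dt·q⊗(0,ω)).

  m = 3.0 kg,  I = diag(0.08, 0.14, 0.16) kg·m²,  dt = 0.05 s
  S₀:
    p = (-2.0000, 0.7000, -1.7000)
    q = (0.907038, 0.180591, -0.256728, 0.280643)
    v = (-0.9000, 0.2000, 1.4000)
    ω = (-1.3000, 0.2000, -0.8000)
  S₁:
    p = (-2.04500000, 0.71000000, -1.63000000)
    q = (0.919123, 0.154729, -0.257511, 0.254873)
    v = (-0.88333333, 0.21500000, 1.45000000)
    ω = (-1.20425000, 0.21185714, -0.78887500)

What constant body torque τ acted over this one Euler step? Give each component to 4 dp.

rate change Δω = (0.09575000, 0.01185714, 0.01112500)
ω₀×(Iω₀) = (-0.0032, -0.0832, -0.0156)
I·α + gyro = (0.1500, -0.0500, 0.0200)

τ = (0.1500, -0.0500, 0.0200)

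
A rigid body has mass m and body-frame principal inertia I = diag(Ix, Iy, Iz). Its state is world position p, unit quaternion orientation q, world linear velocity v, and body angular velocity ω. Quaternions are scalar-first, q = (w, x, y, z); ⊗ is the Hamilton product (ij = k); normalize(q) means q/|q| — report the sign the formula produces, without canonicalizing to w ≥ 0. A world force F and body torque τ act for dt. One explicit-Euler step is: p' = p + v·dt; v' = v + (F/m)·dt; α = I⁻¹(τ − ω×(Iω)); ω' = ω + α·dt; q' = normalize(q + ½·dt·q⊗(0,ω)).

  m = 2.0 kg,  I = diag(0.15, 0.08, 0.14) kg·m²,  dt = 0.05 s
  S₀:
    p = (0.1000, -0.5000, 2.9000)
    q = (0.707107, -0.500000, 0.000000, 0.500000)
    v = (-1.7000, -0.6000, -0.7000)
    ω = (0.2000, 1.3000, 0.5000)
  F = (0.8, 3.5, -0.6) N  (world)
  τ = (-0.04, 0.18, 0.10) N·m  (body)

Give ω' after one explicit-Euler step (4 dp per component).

ω' = (0.1737, 1.4119, 0.5422)

gyro term ω×Iω = (0.0390, 0.0010, -0.0182)
α = I⁻¹(τ − ω×Iω) = (-0.5267, 2.2375, 0.8443)
new body rate ω' = (0.1737, 1.4119, 0.5422)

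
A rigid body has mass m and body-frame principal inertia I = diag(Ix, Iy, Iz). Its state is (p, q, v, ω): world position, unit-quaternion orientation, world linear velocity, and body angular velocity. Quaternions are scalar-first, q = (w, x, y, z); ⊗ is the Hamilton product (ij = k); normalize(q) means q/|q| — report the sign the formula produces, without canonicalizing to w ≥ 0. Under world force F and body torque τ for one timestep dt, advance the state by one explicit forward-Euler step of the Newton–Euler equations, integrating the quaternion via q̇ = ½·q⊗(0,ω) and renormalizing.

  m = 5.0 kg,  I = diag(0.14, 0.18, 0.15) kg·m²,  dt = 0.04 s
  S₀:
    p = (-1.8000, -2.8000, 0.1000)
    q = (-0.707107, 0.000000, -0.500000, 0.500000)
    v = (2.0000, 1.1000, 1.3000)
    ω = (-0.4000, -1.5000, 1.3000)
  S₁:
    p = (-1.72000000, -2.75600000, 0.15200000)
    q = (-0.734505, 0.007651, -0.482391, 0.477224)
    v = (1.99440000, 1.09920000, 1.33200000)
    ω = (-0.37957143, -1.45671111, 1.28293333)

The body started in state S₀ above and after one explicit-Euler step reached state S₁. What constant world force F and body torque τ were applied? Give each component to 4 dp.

F = (-0.7000, -0.1000, 4.0000)
τ = (0.1300, 0.2000, -0.0400)

ω₁ − ω₀ = (0.02042857, 0.04328889, -0.01706667)
applied torque τ = (0.1300, 0.2000, -0.0400)
velocity change Δv = (-0.00560000, -0.00080000, 0.03200000)
m·(v₁−v₀)/dt = (-0.7000, -0.1000, 4.0000)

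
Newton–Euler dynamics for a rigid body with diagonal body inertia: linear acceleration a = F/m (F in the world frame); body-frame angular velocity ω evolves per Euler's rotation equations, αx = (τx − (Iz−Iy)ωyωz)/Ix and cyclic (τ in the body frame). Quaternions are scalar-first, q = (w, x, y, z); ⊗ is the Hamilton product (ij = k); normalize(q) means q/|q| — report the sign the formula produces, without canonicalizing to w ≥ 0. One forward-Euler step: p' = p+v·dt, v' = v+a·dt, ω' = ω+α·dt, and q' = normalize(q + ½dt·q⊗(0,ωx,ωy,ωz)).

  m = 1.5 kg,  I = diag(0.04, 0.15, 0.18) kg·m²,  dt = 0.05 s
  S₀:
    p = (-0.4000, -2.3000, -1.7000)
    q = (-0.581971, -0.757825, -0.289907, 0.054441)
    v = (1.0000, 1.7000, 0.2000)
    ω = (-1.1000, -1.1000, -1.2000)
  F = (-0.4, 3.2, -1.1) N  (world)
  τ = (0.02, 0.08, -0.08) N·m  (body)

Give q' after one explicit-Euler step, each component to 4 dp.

q' = (-0.6084, -0.7307, -0.2978, 0.0847)

q⊗(0,ω) = (-1.0871760, 1.0479416, -0.3291070, 1.2130750)
updated quaternion q' = (-0.6084, -0.7307, -0.2978, 0.0847)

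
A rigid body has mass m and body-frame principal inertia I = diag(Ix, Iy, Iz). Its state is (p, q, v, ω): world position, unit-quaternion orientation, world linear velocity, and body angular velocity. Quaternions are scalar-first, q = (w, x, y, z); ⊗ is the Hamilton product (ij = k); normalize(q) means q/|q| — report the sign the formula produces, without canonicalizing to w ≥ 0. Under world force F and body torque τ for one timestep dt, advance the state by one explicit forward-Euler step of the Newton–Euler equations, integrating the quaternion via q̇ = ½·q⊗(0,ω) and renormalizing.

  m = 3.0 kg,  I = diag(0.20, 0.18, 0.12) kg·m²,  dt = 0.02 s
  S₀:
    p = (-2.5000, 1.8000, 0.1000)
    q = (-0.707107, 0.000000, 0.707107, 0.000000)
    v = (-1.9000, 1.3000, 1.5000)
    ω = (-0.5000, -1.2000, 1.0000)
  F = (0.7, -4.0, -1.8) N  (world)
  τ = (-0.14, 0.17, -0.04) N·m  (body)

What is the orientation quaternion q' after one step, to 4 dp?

q' = (-0.6985, 0.0106, 0.7155, -0.0035)

Hamilton product q⊗(0,ω) = (0.8485284, 1.0606605, 0.8485284, -0.3535535)
q' = normalize(q + ½dt·q⊗(0,ω)) = (-0.6985, 0.0106, 0.7155, -0.0035)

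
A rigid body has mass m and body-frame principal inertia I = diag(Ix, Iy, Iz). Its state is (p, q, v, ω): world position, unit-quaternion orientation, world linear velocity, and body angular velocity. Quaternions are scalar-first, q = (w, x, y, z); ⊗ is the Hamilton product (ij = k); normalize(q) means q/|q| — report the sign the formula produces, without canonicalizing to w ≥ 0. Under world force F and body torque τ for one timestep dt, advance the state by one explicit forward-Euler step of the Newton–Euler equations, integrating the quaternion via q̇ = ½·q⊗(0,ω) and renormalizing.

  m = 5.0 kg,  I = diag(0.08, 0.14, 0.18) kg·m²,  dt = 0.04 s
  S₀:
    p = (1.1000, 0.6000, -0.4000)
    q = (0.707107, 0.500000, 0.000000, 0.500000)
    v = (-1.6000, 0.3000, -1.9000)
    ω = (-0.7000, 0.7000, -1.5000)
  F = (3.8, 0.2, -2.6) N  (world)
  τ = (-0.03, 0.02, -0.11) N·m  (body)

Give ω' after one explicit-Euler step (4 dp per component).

(τ − ω×Iω)/I = (0.1500, 0.8929, -0.4478)
ω + α·dt = (-0.6940, 0.7357, -1.5179)

ω' = (-0.6940, 0.7357, -1.5179)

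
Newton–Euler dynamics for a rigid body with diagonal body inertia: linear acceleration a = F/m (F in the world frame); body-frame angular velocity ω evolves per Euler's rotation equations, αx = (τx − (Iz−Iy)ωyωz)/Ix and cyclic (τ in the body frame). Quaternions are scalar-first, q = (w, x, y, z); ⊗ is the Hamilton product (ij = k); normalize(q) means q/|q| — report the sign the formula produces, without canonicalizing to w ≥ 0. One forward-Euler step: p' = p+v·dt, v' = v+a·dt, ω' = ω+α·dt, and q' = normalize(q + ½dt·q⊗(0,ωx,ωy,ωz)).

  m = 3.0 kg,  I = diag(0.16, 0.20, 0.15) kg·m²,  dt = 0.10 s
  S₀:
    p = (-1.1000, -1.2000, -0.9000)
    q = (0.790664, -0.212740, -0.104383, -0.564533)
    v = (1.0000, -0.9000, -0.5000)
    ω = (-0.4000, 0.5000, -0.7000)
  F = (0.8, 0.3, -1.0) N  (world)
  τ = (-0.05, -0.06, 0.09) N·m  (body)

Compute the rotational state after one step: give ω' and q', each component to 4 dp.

ω' = (-0.4422, 0.4686, -0.6347)
q' = (0.7684, -0.2105, -0.0807, -0.5989)

angular accel α = (-0.4219, -0.3140, 0.6533)
ω' = ω + α·dt = (-0.4422, 0.4686, -0.6347)
q⊗(0,ω) = (-0.4280776, 0.0390690, 0.4722272, -0.7015880)
q' = normalize(q + ½dt·q⊗(0,ω)) = (0.7684, -0.2105, -0.0807, -0.5989)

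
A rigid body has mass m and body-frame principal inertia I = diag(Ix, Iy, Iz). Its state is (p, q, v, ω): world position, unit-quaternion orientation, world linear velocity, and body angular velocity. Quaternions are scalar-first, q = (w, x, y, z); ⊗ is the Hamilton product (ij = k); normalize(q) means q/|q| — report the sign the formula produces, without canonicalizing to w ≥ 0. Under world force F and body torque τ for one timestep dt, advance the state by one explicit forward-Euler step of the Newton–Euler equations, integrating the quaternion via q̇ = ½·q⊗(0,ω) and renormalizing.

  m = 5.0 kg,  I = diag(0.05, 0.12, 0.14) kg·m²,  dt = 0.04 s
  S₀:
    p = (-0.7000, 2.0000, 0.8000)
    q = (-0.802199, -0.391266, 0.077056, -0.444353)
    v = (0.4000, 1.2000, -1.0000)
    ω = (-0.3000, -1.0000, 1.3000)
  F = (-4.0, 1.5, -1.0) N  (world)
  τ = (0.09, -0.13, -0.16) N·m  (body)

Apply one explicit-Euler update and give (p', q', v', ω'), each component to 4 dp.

(τ − ω×Iω)/I = (2.3200, -1.3758, -1.2929)
ω + α·dt = (-0.2072, -1.0550, 1.2483)
2q̇ = q⊗(0,ω) = (0.5373351, -0.1035205, 1.4441507, -0.6284759)
q' = normalize(q + ½dt·q⊗(0,ω)) = (-0.7910, -0.3931, 0.1059, -0.4567)
a = (-0.8000, 0.3000, -0.2000)
p' = p + v·dt = (-0.6840, 2.0480, 0.7600)
new velocity v' = (0.3680, 1.2120, -1.0080)

p' = (-0.6840, 2.0480, 0.7600)
q' = (-0.7910, -0.3931, 0.1059, -0.4567)
v' = (0.3680, 1.2120, -1.0080)
ω' = (-0.2072, -1.0550, 1.2483)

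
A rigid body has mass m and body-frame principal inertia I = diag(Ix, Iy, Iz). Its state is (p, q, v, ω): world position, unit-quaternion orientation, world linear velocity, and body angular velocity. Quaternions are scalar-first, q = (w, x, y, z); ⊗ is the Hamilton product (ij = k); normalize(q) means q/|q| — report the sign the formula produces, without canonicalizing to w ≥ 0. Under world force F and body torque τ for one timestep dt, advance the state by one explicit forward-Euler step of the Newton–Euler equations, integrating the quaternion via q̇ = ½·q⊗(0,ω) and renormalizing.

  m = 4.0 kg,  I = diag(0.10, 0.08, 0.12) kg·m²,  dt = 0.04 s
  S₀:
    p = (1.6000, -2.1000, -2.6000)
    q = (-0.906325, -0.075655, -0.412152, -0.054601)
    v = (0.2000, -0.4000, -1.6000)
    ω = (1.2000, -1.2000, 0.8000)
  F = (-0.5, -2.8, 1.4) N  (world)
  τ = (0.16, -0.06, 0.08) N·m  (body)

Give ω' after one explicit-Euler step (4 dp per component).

ω' = (1.2794, -1.2204, 0.8171)

ω×(Iω) gyroscopic = (-0.0384, -0.0192, 0.0288)
angular accel α = (1.9840, -0.5100, 0.4267)
new body rate ω' = (1.2794, -1.2204, 0.8171)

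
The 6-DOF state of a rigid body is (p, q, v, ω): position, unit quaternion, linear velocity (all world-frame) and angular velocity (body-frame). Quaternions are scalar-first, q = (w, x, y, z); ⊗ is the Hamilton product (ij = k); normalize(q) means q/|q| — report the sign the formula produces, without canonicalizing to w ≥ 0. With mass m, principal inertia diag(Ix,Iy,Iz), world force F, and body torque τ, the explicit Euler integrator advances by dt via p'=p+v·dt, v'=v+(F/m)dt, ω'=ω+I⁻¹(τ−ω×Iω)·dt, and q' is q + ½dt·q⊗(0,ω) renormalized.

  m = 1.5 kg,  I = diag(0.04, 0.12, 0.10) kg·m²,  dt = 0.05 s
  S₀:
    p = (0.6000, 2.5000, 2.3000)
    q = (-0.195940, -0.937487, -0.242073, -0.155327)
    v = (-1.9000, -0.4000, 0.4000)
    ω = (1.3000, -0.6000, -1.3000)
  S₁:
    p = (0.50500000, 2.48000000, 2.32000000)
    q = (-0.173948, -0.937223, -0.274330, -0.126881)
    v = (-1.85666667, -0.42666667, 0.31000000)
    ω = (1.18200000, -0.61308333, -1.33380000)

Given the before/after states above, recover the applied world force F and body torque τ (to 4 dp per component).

velocity change Δv = (0.04333333, -0.02666667, -0.09000000)
m·(v₁−v₀)/dt = (1.3000, -0.8000, -2.7000)
rate change Δω = (-0.11800000, -0.01308333, -0.03380000)
applied torque τ = (-0.1100, 0.0700, -0.1300)

F = (1.3000, -0.8000, -2.7000)
τ = (-0.1100, 0.0700, -0.1300)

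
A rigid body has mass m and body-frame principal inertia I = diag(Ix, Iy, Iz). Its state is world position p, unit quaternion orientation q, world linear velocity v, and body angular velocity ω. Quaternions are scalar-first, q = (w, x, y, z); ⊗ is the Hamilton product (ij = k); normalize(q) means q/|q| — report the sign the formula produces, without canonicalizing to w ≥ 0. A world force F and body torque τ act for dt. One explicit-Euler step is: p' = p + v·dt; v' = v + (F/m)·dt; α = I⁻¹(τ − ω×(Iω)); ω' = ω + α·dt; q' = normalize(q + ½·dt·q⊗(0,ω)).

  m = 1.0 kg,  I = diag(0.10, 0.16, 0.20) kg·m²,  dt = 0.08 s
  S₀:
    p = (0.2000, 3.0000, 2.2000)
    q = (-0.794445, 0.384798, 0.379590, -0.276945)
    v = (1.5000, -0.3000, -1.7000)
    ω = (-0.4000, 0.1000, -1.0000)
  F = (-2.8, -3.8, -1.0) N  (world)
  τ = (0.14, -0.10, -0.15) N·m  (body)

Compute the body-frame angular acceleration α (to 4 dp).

precession coupling ω×(Iω) = (-0.0040, -0.0400, -0.0024)
angular accel α = (1.4400, -0.3750, -0.7380)

α = (1.4400, -0.3750, -0.7380)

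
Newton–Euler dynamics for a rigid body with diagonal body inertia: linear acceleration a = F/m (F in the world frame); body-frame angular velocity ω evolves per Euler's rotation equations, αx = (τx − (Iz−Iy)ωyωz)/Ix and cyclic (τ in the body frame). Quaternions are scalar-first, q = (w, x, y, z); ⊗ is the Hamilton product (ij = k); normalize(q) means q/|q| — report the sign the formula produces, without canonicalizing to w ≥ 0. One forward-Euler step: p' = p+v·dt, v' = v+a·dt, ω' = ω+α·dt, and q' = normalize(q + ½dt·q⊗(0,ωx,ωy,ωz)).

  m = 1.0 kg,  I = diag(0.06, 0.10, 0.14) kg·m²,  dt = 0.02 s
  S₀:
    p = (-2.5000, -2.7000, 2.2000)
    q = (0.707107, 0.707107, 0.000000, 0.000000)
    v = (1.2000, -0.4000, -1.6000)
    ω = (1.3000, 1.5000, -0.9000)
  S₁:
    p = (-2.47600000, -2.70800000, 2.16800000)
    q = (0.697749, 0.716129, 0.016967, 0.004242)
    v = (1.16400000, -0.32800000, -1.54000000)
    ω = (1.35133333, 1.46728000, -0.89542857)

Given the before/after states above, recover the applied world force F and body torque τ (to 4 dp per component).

F = (-1.8000, 3.6000, 3.0000)
τ = (0.1000, -0.0700, 0.1100)

Δv = v₁−v₀ = (-0.03600000, 0.07200000, 0.06000000)
m·(v₁−v₀)/dt = (-1.8000, 3.6000, 3.0000)
Δω = ω₁−ω₀ = (0.05133333, -0.03272000, 0.00457143)
I·α + gyro = (0.1000, -0.0700, 0.1100)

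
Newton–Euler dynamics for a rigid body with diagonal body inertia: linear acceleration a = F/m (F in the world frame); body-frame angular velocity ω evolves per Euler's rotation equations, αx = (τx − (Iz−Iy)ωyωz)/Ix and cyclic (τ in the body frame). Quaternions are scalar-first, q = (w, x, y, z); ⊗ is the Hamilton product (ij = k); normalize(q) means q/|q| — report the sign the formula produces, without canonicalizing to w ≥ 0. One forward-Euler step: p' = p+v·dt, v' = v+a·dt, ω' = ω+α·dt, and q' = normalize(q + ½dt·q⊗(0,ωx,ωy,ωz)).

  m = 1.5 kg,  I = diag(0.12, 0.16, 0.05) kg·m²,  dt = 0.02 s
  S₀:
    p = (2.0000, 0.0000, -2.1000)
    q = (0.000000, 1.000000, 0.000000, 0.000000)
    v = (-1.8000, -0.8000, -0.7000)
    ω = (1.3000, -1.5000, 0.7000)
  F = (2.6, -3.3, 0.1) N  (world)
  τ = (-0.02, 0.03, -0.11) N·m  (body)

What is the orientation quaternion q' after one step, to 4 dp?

q⊗(0,ω) = (-1.3000000, 0.0000000, -0.7000000, -1.5000000)
updated quaternion q' = (-0.0130, 0.9998, -0.0070, -0.0150)

q' = (-0.0130, 0.9998, -0.0070, -0.0150)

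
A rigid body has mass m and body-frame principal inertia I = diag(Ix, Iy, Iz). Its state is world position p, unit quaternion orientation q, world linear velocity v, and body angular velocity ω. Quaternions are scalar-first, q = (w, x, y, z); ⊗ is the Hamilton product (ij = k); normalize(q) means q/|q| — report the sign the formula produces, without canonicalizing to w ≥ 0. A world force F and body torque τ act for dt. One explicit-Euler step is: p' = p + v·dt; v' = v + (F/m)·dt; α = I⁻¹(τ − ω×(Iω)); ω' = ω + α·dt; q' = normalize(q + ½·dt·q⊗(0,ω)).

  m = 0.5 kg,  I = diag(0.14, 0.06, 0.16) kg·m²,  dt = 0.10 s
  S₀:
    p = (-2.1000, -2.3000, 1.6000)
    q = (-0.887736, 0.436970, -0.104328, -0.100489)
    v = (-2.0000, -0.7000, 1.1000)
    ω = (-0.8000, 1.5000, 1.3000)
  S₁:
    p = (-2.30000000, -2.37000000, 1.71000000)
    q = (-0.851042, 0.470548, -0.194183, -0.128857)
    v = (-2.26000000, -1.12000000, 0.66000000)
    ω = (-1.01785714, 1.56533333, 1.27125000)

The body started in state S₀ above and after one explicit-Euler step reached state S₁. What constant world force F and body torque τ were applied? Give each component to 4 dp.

v₁ − v₀ = (-0.26000000, -0.42000000, -0.44000000)
F = m·Δv/dt = (-1.3000, -2.1000, -2.2000)
rate change Δω = (-0.21785714, 0.06533333, -0.02875000)
applied torque τ = (-0.1100, 0.0600, 0.0500)

F = (-1.3000, -2.1000, -2.2000)
τ = (-0.1100, 0.0600, 0.0500)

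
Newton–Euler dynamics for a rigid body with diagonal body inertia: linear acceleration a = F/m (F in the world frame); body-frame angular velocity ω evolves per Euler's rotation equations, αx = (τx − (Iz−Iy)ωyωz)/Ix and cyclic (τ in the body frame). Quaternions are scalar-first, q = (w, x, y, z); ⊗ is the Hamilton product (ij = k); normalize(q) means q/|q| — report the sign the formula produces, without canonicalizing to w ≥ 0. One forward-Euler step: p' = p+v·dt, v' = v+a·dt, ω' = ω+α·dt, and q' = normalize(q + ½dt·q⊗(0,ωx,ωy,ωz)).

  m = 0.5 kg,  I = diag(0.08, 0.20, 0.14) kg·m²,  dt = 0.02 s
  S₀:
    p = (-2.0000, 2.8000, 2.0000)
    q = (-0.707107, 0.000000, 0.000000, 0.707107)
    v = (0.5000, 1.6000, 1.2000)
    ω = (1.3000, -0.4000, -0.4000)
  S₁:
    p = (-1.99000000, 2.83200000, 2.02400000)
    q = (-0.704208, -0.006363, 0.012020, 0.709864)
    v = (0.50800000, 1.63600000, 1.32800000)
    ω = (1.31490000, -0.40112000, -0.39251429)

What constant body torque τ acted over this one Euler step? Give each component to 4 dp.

Δω = ω₁−ω₀ = (0.01490000, -0.00112000, 0.00748571)
applied torque τ = (0.0500, 0.0200, -0.0100)

τ = (0.0500, 0.0200, -0.0100)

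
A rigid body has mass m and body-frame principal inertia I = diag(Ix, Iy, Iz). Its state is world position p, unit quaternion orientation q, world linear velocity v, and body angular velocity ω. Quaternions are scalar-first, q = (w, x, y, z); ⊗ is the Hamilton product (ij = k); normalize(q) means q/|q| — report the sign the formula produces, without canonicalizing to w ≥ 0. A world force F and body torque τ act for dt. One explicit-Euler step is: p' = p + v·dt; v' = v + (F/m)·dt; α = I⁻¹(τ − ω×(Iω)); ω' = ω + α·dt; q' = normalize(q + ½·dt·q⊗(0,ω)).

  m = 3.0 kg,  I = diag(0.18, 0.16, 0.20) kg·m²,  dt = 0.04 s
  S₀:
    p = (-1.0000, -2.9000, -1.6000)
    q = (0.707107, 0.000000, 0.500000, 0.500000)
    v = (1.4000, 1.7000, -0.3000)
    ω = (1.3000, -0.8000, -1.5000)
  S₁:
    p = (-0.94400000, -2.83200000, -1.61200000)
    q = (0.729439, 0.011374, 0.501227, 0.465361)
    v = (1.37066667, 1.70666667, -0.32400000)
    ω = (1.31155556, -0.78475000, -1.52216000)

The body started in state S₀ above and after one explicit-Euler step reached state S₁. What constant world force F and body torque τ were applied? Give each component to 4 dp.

Δv = v₁−v₀ = (-0.02933333, 0.00666667, -0.02400000)
m·(v₁−v₀)/dt = (-2.2000, 0.5000, -1.8000)
rate change Δω = (0.01155556, 0.01525000, -0.02216000)
ω₀×(Iω₀) = (0.0480, 0.0390, 0.0208)
τ = I·(Δω/dt) + ω₀×(Iω₀) = (0.1000, 0.1000, -0.0900)

F = (-2.2000, 0.5000, -1.8000)
τ = (0.1000, 0.1000, -0.0900)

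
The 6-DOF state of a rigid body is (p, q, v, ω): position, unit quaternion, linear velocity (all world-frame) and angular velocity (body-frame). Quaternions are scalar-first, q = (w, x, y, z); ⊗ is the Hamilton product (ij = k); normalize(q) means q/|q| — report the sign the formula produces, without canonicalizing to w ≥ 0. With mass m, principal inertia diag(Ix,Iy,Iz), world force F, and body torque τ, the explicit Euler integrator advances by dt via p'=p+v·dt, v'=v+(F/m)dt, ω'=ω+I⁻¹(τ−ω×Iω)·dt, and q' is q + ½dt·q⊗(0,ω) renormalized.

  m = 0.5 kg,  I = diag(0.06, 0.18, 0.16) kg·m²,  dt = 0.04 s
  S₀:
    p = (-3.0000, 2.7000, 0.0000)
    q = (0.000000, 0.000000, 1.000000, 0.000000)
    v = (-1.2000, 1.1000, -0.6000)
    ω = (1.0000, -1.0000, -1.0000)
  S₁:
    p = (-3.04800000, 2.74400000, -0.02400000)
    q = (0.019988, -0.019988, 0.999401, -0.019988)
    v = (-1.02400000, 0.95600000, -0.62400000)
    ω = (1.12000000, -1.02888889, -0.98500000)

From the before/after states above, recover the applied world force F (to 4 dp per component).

F = (2.2000, -1.8000, -0.3000)

velocity change Δv = (0.17600000, -0.14400000, -0.02400000)
applied force F = (2.2000, -1.8000, -0.3000)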